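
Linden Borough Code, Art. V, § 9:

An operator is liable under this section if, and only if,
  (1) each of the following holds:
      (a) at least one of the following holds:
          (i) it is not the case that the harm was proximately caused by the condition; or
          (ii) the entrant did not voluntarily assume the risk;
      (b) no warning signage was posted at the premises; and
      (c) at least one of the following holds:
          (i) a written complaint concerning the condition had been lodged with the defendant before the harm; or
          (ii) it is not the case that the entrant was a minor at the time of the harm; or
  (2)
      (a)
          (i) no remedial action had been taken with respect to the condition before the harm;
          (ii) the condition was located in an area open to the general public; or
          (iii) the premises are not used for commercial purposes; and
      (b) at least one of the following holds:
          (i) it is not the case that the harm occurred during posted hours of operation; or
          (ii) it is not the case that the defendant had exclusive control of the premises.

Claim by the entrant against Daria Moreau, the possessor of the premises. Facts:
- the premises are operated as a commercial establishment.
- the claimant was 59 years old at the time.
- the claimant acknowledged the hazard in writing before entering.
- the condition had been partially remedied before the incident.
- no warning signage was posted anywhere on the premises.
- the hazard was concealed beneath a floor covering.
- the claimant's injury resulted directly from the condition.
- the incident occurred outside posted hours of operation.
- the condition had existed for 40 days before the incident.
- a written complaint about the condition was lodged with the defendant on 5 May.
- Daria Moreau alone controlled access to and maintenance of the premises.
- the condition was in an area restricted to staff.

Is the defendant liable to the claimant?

(i) not (proximate cause) — not satisfied.
(ii) no assumed risk — not satisfied.
(a) = F OR F = false.
(b) no signage posted — satisfied.
(i) complaint lodged — satisfied.
(ii) not (entrant a minor) — holds.
(c) = T OR T = true.
(1): F AND T AND T → false.
(i) no remedial action — not met.
(ii) public area — fails.
(iii) not (commercial use) — not met.
(a): F OR F OR F → false.
(i) not (during posted hours) — satisfied.
(ii) not (exclusive control) — fails.
(b): T OR F → true.
(2): F AND T → false.
Overall: F OR F → false.

No — not liable.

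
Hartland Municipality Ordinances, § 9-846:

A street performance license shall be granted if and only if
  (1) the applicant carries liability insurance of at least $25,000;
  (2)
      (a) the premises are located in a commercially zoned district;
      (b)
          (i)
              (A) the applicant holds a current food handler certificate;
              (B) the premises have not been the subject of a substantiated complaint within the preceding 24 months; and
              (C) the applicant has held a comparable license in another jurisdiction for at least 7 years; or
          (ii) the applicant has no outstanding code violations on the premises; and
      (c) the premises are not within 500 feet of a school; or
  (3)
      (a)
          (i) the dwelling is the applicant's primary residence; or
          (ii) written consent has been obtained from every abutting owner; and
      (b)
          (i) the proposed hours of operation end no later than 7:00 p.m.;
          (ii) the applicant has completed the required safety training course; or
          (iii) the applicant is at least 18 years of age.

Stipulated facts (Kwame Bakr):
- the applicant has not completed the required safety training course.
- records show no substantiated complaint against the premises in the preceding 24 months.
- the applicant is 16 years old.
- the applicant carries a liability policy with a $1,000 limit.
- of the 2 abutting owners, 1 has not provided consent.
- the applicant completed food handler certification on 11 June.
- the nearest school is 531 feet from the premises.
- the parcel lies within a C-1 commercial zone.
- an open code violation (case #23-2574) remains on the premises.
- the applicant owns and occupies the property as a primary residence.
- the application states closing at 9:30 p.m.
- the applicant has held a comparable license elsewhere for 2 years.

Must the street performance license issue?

No — denied.

(1) insurance ≥ $25,000 — fails.
(a) commercially zoned — met.
(A) food handler cert. — satisfied.
(B) no complaint in 24 mo. — satisfied.
(C) prior license ≥ 7 yr — not satisfied.
(i) = T AND T AND F = false.
(ii) no code violations — not satisfied.
So (b) is not satisfied (F OR F).
(c) ≥500 ft from school — holds.
(2) = T AND F AND T = false.
(i) primary residence — satisfied.
(ii) all abutters consent — not met.
(a) = T OR F = true.
(i) closes by 7 p.m. — fails.
(ii) safety training — not satisfied.
(iii) age ≥ 18 — not met.
(b) = F OR F OR F = false.
(3): T AND F → false.
So Overall is not satisfied (F OR F OR F).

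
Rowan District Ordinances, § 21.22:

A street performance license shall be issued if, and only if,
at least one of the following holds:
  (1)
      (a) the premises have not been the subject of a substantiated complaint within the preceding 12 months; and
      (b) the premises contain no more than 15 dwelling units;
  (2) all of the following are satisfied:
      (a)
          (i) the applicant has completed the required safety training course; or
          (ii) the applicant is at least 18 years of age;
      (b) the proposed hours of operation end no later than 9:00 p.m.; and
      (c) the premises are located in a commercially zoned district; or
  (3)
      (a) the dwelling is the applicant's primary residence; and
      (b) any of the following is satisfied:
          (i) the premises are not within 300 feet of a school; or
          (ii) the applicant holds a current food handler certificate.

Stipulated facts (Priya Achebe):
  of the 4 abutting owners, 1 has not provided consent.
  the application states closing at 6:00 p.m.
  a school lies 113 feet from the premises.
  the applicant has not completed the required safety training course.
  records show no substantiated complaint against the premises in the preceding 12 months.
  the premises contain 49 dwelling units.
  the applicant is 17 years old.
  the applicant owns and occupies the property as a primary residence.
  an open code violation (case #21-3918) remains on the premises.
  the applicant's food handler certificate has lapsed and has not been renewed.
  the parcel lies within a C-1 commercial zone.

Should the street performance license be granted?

No — denied.

(a) no complaint in 12 mo. — met.
(b) ≤ 15 units — not satisfied.
(1) = T AND F = false.
(i) safety training — not satisfied.
(ii) age ≥ 18 — not satisfied.
So (a) is not satisfied (F OR F).
(b) closes by 9 p.m. — holds.
(c) commercially zoned — holds.
So (2) is not satisfied (F AND T AND T).
(a) primary residence — holds.
(i) ≥300 ft from school — not satisfied.
(ii) food handler cert. — not met.
(b): F OR F → false.
(3) = T AND F = false.
Overall: F OR F OR F → false.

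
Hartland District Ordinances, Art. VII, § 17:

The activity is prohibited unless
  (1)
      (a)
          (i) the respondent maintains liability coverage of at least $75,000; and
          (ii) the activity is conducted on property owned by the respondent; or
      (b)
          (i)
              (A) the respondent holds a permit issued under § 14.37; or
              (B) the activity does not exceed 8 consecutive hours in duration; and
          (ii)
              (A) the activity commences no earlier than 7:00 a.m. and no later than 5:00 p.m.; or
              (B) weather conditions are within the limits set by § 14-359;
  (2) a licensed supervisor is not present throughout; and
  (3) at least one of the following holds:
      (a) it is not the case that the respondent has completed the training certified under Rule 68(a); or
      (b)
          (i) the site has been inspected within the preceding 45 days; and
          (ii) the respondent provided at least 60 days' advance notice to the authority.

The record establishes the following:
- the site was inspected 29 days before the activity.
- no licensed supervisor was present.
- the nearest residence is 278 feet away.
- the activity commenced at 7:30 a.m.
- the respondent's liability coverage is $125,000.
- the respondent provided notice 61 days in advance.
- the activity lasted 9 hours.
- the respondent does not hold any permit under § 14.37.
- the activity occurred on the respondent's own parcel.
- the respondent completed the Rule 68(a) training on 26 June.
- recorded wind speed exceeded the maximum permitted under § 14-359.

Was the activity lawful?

Yes — lawful.

(i) coverage ≥ $75,000 — met.
(ii) own property — holds.
So (a) is satisfied (T AND T).
(A) holds permit — not satisfied.
(B) ≤ 8 hrs duration — fails.
(i): F OR F → false.
(A) start within hours — met.
(B) weather ok — not met.
(ii): T OR F → true.
So (b) is not satisfied (F AND T).
So (1) is satisfied (T OR F).
(2) not (supervisor present) — holds.
(a) not (training certified) — not satisfied.
(i) site inspected — satisfied.
(ii) ≥60 days' notice — holds.
(b): T AND T → true.
So (3) is satisfied (F OR T).
Overall: T AND T AND T → true.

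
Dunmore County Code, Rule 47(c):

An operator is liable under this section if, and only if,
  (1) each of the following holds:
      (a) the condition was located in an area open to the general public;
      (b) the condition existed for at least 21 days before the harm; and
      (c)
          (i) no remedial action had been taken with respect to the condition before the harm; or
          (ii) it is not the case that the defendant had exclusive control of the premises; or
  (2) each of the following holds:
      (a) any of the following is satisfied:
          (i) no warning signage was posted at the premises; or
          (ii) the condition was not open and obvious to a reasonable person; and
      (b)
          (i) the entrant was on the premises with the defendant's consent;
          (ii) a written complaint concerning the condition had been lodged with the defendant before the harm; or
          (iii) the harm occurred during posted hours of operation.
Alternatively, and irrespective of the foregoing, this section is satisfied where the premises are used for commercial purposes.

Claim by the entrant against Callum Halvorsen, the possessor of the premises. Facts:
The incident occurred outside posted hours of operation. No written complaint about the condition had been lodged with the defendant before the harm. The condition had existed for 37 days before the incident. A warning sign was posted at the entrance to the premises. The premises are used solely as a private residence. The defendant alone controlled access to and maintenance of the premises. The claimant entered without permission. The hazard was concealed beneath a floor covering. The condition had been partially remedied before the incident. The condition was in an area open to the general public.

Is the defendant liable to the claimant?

(a) public area — holds.
(b) condition ≥21 days old — holds.
(i) no remedial action — not satisfied.
(ii) not (exclusive control) — not satisfied.
So (c) is not satisfied (F OR F).
(1) = T AND T AND F = false.
(i) no signage posted — not met.
(ii) not open/obvious — satisfied.
(a) = F OR T = true.
(i) consent to enter — fails.
(ii) complaint lodged — not met.
(iii) during posted hours — not met.
(b) = F OR F OR F = false.
(2) = T AND F = false.
Overall: F OR F → false.
Exception (commercial use) — not satisfied.
Result: main false OR exception false → false.

No — not liable.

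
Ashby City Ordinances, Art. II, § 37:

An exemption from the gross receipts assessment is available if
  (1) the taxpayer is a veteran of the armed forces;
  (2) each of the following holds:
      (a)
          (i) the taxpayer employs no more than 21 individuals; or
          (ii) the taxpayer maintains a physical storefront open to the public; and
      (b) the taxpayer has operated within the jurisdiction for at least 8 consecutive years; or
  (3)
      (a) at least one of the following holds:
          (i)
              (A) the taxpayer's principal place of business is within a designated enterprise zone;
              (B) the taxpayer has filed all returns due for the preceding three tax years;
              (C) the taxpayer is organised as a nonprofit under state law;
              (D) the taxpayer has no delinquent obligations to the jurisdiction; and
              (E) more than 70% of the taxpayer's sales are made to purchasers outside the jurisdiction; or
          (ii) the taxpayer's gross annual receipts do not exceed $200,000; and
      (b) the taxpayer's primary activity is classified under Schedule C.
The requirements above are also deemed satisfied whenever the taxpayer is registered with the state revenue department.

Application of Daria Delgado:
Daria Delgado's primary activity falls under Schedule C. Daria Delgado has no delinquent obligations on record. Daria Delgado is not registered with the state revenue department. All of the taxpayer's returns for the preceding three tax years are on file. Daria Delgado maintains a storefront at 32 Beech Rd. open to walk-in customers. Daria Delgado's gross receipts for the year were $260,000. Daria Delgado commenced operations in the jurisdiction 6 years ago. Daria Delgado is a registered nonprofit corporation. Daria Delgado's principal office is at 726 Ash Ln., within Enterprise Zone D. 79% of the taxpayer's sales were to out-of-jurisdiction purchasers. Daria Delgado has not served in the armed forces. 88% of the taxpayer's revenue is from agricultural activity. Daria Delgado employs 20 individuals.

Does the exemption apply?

(1) veteran — not satisfied.
(i) ≤ 21 employees — satisfied.
(ii) has storefront — satisfied.
(a) = T OR T = true.
(b) ≥ 8 yrs in jurisdiction — not satisfied.
(2) = T AND F = false.
(A) in enterprise zone — satisfied.
(B) returns current — holds.
(C) nonprofit — satisfied.
(D) no delinquency — satisfied.
(E) >70% out-of-jur. sales — satisfied.
So (i) is satisfied (T AND T AND T AND T AND T).
(ii) receipts ≤ $200,000 — not met.
(a): T OR F → true.
(b) Schedule C activity — holds.
(3): T AND T → true.
So Overall is satisfied (F OR F OR T).
Exception (state-registered) — not satisfied.
Result: main true OR exception false → true.

Yes — exempt.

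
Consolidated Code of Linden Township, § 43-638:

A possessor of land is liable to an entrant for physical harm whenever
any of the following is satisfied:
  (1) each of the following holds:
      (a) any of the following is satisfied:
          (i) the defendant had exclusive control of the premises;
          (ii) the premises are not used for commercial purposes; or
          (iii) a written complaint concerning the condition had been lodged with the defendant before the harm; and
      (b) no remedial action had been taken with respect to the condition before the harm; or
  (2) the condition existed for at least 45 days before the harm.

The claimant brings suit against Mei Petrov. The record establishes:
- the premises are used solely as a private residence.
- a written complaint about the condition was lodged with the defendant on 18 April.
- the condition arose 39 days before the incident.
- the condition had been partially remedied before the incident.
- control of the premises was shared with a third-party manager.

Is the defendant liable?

(i) exclusive control — fails.
(ii) not (commercial use) — met.
(iii) complaint lodged — met.
So (a) is satisfied (F OR T OR T).
(b) no remedial action — not satisfied.
So (1) is not satisfied (T AND F).
(2) condition ≥45 days old — not met.
So Overall is not satisfied (F OR F).

No — not liable.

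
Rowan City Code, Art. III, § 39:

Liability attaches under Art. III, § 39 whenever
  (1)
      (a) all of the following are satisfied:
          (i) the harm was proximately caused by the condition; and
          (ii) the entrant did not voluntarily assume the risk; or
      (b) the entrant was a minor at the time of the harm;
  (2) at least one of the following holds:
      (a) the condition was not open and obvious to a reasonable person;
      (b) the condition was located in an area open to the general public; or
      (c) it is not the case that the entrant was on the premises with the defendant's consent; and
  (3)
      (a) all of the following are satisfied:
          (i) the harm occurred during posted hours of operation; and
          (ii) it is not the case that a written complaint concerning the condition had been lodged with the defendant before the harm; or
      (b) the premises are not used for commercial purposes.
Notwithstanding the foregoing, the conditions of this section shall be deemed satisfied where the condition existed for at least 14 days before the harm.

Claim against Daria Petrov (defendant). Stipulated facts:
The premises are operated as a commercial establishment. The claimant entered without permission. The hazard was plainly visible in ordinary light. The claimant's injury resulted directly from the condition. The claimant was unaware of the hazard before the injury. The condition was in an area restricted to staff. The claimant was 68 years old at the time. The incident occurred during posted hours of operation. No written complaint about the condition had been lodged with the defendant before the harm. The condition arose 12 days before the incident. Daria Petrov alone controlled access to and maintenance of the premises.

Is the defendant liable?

(i) proximate cause — holds.
(ii) no assumed risk — satisfied.
(a): T AND T → true.
(b) entrant a minor — not met.
(1): T OR F → true.
(a) not open/obvious — not satisfied.
(b) public area — fails.
(c) not (consent to enter) — met.
So (2) is satisfied (F OR F OR T).
(i) during posted hours — met.
(ii) not (complaint lodged) — met.
So (a) is satisfied (T AND T).
(b) not (commercial use) — not met.
So (3) is satisfied (T OR F).
So Overall is satisfied (T AND T AND T).
Exception (condition ≥14 days old) — not satisfied.
Result: main true OR exception false → true.

Yes — liable.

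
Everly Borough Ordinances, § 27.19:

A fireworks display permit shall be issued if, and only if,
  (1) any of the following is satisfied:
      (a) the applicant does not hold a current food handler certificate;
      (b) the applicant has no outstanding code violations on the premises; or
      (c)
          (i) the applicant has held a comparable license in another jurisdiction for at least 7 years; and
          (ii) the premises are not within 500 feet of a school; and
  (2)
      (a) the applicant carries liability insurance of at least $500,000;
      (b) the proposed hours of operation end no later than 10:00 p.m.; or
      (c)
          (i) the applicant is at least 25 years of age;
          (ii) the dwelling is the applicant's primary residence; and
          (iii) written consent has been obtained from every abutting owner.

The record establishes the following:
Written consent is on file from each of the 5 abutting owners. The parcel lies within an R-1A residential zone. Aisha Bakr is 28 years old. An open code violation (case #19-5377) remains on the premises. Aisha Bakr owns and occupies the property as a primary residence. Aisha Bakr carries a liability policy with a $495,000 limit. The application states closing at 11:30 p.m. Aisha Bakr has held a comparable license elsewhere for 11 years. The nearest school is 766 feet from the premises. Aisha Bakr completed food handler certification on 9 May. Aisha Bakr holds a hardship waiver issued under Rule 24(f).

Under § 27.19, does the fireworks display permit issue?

(a) not (food handler cert.) — fails.
(b) no code violations — not met.
(i) prior license ≥ 7 yr — satisfied.
(ii) ≥500 ft from school — met.
(c) = T AND T = true.
(1) = F OR F OR T = true.
(a) insurance ≥ $500,000 — not satisfied.
(b) closes by 10 p.m. — not satisfied.
(i) age ≥ 25 — satisfied.
(ii) primary residence — met.
(iii) all abutters consent — satisfied.
(c) = T AND T AND T = true.
(2) = F OR F OR T = true.
Overall: T AND T → true.

Yes — granted.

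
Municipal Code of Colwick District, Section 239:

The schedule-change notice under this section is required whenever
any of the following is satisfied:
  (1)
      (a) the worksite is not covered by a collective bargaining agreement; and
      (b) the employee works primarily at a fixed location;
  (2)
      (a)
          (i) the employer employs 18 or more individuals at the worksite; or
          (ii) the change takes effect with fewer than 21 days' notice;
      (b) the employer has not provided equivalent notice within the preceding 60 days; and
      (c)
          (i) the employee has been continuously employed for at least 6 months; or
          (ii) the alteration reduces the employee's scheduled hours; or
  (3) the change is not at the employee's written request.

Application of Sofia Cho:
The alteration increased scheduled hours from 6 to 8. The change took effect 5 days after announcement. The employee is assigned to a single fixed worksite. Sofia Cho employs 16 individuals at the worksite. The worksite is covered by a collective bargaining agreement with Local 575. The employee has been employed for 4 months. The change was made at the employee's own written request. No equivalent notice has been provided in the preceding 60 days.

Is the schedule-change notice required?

No — not required.

(a) no CBA — not met.
(b) fixed location — satisfied.
(1): F AND T → false.
(i) ≥ 18 at site — not met.
(ii) < 21 days' notice — met.
(a): F OR T → true.
(b) no recent notice — satisfied.
(i) tenure ≥ 6 mo. — not met.
(ii) hours reduced — not satisfied.
(c) = F OR F = false.
(2): T AND T AND F → false.
(3) not employee-requested — not satisfied.
So Overall is not satisfied (F OR F OR F).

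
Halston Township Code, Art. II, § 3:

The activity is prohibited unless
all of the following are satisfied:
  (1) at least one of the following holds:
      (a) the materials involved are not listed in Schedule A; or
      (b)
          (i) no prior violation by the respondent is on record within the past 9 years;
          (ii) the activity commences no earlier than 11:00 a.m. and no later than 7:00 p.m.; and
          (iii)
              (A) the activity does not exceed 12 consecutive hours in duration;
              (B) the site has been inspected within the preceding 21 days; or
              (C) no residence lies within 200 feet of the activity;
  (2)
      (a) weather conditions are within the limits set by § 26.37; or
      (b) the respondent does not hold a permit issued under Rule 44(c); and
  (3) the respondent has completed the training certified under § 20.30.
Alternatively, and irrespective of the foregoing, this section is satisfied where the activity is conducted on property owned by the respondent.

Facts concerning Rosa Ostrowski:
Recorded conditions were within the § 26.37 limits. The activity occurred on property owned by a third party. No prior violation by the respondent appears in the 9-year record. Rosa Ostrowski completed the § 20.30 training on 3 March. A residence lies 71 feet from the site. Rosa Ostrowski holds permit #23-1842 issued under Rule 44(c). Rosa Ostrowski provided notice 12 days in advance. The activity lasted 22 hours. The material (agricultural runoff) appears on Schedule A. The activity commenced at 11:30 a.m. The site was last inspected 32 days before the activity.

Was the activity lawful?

No — unlawful.

(a) not (Schedule A material) — not met.
(i) no prior violation — satisfied.
(ii) start within hours — met.
(A) ≤ 12 hrs duration — not satisfied.
(B) site inspected — not satisfied.
(C) no residence in 200 ft — fails.
(iii): F OR F OR F → false.
(b) = T AND T AND F = false.
(1): F OR F → false.
(a) weather ok — holds.
(b) not (holds permit) — not met.
(2) = T OR F = true.
(3) training certified — holds.
Overall = F AND T AND T = false.
Exception (own property) — not satisfied.
Result: main false OR exception false → false.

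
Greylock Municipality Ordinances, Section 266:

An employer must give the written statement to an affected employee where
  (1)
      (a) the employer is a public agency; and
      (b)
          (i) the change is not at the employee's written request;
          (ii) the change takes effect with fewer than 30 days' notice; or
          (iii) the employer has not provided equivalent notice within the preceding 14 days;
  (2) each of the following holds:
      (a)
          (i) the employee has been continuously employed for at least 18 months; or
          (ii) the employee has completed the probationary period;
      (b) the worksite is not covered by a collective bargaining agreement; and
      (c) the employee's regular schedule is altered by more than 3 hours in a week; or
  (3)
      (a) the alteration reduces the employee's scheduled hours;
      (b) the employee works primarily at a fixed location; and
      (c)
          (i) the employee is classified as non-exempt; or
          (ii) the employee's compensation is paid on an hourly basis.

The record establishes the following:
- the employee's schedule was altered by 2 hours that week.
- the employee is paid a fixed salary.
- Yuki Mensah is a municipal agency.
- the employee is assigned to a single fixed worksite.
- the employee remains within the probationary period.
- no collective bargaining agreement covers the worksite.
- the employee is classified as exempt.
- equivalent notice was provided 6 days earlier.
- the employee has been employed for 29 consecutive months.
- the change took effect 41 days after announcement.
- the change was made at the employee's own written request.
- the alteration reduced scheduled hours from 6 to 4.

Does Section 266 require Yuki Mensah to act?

(a) public agency — met.
(i) not employee-requested — not satisfied.
(ii) < 30 days' notice — not met.
(iii) no recent notice — not met.
(b): F OR F OR F → false.
(1): T AND F → false.
(i) tenure ≥ 18 mo. — satisfied.
(ii) past probation — not satisfied.
So (a) is satisfied (T OR F).
(b) no CBA — met.
(c) schedule shift > 3h — not satisfied.
(2) = T AND T AND F = false.
(a) hours reduced — met.
(b) fixed location — holds.
(i) non-exempt — not satisfied.
(ii) hourly-paid — fails.
(c) = F OR F = false.
(3) = T AND T AND F = false.
So Overall is not satisfied (F OR F OR F).

No — not required.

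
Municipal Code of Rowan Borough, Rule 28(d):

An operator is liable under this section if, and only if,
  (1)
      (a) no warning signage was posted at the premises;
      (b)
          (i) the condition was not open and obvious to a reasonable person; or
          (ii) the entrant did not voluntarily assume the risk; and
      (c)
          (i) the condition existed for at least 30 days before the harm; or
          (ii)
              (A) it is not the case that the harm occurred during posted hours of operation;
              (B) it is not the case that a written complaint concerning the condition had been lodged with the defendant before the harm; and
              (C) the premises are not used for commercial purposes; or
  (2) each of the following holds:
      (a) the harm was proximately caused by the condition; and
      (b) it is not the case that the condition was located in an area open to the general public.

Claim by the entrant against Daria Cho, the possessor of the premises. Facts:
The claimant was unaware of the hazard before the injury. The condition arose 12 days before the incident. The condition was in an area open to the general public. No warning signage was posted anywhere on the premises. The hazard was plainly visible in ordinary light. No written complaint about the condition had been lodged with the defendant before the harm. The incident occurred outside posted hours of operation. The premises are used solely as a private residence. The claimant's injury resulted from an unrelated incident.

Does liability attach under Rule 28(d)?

(a) no signage posted — met.
(i) not open/obvious — not met.
(ii) no assumed risk — satisfied.
(b) = F OR T = true.
(i) condition ≥30 days old — fails.
(A) not (during posted hours) — satisfied.
(B) not (complaint lodged) — met.
(C) not (commercial use) — met.
(ii): T AND T AND T → true.
So (c) is satisfied (F OR T).
(1) = T AND T AND T = true.
(a) proximate cause — fails.
(b) not (public area) — not satisfied.
(2): F AND F → false.
Overall: T OR F → true.

Yes — liable.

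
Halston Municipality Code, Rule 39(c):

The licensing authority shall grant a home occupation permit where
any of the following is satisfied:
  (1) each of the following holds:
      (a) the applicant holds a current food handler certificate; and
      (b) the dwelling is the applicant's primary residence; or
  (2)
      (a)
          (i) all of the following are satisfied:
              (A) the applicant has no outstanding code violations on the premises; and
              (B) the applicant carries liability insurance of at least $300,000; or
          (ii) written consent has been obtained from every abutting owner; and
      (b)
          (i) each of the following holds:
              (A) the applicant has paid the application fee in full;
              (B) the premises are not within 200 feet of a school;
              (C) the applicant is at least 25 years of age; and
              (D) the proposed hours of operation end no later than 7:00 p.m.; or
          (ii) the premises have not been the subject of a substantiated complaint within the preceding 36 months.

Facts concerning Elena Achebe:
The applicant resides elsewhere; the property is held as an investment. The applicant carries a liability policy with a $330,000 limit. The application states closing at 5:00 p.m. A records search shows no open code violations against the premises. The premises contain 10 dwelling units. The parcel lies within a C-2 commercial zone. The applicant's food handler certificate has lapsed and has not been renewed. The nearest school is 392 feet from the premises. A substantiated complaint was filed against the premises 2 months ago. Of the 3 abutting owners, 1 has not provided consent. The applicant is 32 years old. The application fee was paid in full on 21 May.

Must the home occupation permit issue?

(a) food handler cert. — not met.
(b) primary residence — not satisfied.
(1) = F AND F = false.
(A) no code violations — satisfied.
(B) insurance ≥ $300,000 — met.
(i) = T AND T = true.
(ii) all abutters consent — not satisfied.
(a): T OR F → true.
(A) fee paid — holds.
(B) ≥200 ft from school — holds.
(C) age ≥ 25 — satisfied.
(D) closes by 7 p.m. — holds.
(i): T AND T AND T AND T → true.
(ii) no complaint in 36 mo. — not met.
(b) = T OR F = true.
So (2) is satisfied (T AND T).
Overall: F OR T → true.

Yes — granted.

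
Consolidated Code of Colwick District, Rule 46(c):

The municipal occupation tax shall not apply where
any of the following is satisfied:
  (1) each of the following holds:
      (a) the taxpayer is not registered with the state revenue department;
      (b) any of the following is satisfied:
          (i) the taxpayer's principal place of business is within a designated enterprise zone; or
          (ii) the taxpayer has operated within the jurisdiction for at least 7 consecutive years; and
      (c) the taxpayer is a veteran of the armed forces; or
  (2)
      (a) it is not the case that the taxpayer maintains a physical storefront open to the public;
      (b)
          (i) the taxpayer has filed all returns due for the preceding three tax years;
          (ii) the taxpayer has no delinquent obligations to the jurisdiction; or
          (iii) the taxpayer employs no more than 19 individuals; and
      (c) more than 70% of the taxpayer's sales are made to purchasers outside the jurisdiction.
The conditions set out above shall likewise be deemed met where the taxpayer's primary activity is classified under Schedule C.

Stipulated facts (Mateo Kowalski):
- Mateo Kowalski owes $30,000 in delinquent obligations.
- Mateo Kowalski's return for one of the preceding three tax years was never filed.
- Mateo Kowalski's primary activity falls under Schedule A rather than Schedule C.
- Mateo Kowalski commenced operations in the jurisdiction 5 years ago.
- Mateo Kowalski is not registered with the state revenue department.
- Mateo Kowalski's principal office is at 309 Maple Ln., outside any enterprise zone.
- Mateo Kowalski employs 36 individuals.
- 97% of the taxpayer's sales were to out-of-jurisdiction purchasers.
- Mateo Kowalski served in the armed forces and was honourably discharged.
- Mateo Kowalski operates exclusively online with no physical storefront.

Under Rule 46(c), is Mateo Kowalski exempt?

(a) not (state-registered) — holds.
(i) in enterprise zone — fails.
(ii) ≥ 7 yrs in jurisdiction — fails.
So (b) is not satisfied (F OR F).
(c) veteran — satisfied.
(1): T AND F AND T → false.
(a) not (has storefront) — holds.
(i) returns current — not met.
(ii) no delinquency — fails.
(iii) ≤ 19 employees — fails.
(b) = F OR F OR F = false.
(c) >70% out-of-jur. sales — met.
So (2) is not satisfied (T AND F AND T).
So Overall is not satisfied (F OR F).
Exception (Schedule C activity) — not satisfied.
Result: main false OR exception false → false.

No — not exempt.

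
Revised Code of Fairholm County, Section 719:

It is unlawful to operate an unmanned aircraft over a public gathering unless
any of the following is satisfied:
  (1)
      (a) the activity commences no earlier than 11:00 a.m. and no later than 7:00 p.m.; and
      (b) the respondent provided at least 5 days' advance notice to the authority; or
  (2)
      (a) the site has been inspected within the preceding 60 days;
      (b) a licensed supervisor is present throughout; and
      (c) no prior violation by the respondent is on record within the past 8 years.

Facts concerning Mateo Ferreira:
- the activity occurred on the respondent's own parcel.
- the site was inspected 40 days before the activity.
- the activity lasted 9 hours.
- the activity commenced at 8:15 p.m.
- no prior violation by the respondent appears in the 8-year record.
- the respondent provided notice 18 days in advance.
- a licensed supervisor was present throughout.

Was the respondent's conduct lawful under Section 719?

Yes — lawful.

(a) start within hours — not met.
(b) ≥5 days' notice — holds.
(1): F AND T → false.
(a) site inspected — satisfied.
(b) supervisor present — holds.
(c) no prior violation — met.
So (2) is satisfied (T AND T AND T).
Overall: F OR T → true.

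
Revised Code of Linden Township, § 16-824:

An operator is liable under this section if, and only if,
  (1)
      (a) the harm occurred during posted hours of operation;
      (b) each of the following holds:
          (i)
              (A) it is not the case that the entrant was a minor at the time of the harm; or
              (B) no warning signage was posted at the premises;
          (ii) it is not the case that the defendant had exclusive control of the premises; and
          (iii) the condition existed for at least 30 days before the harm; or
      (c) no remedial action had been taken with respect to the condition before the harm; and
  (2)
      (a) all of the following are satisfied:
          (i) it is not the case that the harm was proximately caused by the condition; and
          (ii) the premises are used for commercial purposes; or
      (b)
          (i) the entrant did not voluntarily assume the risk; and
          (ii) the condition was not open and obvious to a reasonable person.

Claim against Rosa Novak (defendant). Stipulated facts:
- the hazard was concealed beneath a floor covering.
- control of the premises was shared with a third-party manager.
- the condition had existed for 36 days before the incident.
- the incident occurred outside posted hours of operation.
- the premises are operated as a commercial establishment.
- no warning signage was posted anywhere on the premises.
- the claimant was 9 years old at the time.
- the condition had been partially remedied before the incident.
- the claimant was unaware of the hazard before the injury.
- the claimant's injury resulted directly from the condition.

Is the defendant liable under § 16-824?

Yes — liable.

(a) during posted hours — fails.
(A) not (entrant a minor) — not met.
(B) no signage posted — satisfied.
(i): F OR T → true.
(ii) not (exclusive control) — satisfied.
(iii) condition ≥30 days old — holds.
So (b) is satisfied (T AND T AND T).
(c) no remedial action — fails.
(1) = F OR T OR F = true.
(i) not (proximate cause) — not met.
(ii) commercial use — holds.
So (a) is not satisfied (F AND T).
(i) no assumed risk — satisfied.
(ii) not open/obvious — met.
(b): T AND T → true.
(2): F OR T → true.
Overall: T AND T → true.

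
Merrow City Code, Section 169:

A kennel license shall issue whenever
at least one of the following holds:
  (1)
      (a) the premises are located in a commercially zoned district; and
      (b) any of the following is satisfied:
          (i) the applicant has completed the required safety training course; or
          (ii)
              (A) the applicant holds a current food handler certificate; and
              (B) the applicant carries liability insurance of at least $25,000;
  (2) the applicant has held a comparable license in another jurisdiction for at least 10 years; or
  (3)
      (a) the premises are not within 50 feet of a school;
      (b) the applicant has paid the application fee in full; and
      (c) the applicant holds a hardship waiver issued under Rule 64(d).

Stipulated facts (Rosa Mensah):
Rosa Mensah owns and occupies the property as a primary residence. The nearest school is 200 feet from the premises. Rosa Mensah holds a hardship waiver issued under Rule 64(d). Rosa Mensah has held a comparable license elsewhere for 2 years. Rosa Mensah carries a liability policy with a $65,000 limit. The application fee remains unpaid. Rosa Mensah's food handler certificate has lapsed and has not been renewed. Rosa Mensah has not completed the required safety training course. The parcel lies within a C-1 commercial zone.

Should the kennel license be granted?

No — denied.

(a) commercially zoned — met.
(i) safety training — fails.
(A) food handler cert. — not met.
(B) insurance ≥ $25,000 — holds.
So (ii) is not satisfied (F AND T).
(b) = F OR F = false.
(1): T AND F → false.
(2) prior license ≥ 10 yr — not satisfied.
(a) ≥50 ft from school — met.
(b) fee paid — fails.
(c) hardship waiver — met.
(3): T AND F AND T → false.
Overall: F OR F OR F → false.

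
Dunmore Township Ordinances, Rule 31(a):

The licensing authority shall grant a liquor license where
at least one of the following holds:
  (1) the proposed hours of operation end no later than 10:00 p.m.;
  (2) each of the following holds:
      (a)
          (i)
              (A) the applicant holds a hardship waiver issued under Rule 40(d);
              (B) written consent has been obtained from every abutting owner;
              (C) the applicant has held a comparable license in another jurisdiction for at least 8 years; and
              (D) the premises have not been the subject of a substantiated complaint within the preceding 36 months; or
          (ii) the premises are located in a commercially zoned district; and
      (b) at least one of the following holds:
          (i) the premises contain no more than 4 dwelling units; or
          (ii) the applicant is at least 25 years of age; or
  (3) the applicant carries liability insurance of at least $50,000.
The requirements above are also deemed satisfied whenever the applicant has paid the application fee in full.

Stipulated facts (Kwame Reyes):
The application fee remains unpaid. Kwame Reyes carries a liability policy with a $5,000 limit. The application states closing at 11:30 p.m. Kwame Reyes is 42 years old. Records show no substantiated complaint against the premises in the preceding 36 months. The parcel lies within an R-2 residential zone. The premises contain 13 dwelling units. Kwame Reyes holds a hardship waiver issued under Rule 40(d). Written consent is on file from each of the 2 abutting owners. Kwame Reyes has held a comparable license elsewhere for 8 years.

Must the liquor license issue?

Yes — granted.

(1) closes by 10 p.m. — fails.
(A) hardship waiver — holds.
(B) all abutters consent — satisfied.
(C) prior license ≥ 8 yr — holds.
(D) no complaint in 36 mo. — holds.
(i): T AND T AND T AND T → true.
(ii) commercially zoned — not met.
(a): T OR F → true.
(i) ≤ 4 units — not met.
(ii) age ≥ 25 — satisfied.
(b) = F OR T = true.
(2) = T AND T = true.
(3) insurance ≥ $50,000 — fails.
Overall: F OR T OR F → true.
Exception (fee paid) — not satisfied.
Result: main true OR exception false → true.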